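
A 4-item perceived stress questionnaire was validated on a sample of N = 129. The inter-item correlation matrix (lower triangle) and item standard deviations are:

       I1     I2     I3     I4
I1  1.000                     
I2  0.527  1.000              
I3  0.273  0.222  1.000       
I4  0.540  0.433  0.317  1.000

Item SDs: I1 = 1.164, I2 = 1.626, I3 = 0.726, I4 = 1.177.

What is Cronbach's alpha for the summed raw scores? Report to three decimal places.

α = 0.706

Σσ²ᵢ = 1.164² + 1.626² + 0.726² + 1.177² = 5.9112
Covariances σ_ij = r_ij · s_i · s_j:
  σ(I1,I2) = 0.527 × 1.164 × 1.626 = 0.9974
  σ(I1,I3) = 0.273 × 1.164 × 0.726 = 0.2307
  σ(I1,I4) = 0.540 × 1.164 × 1.177 = 0.7398
  σ(I2,I3) = 0.222 × 1.626 × 0.726 = 0.2621
  σ(I2,I4) = 0.433 × 1.626 × 1.177 = 0.8287
  σ(I3,I4) = 0.317 × 0.726 × 1.177 = 0.2709
σ²_T = Σσ²ᵢ + 2·Σσ_ij = 5.9112 + 2 × 3.3296 = 12.5704
α = (4/3)·(1 − 5.9112/12.5704) = 0.706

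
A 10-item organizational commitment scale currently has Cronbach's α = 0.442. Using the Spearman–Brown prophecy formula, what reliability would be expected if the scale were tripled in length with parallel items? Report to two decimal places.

Length factor m = 3
α' = m·α / (1 + (m−1)·α)
   = 3 × 0.442 / (1 + (3 − 1) × 0.442)
   = 1.3260 / 1.8840 = 0.70

predicted reliability = 0.70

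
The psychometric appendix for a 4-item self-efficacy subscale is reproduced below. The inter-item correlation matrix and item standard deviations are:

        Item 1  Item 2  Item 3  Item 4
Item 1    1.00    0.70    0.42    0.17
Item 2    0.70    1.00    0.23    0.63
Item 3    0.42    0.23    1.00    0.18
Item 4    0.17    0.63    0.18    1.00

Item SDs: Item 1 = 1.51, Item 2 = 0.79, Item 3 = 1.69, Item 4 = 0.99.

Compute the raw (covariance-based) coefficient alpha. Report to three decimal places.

Σσ²ᵢ = 1.51² + 0.79² + 1.69² + 0.99² = 6.7404
Covariances σ_ij = r_ij · s_i · s_j:
  σ(Item 1,Item 2) = 0.70 × 1.51 × 0.79 = 0.8350
  σ(Item 1,Item 3) = 0.42 × 1.51 × 1.69 = 1.0718
  σ(Item 1,Item 4) = 0.17 × 1.51 × 0.99 = 0.2541
  σ(Item 2,Item 3) = 0.23 × 0.79 × 1.69 = 0.3071
  σ(Item 2,Item 4) = 0.63 × 0.79 × 0.99 = 0.4927
  σ(Item 3,Item 4) = 0.18 × 1.69 × 0.99 = 0.3012
σ²_T = Σσ²ᵢ + 2·Σσ_ij = 6.7404 + 2 × 3.2619 = 13.2642
α = (4/3)·(1 − 6.7404/13.2642) = 0.656

α = 0.656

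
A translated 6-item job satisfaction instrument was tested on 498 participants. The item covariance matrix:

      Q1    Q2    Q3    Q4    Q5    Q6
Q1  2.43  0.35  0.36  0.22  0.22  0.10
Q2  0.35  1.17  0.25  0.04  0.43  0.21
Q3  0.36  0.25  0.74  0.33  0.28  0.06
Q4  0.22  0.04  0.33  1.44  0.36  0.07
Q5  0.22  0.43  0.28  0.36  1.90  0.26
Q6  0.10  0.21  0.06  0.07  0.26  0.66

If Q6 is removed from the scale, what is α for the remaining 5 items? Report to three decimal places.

α = 0.531

Remaining items: Q1, Q2, Q3, Q4, Q5 (k = 5).
Σσ²ᵢ = 2.43 + 1.17 + 0.74 + 1.44 + 1.90 = 7.68
σ²_T = 7.68 + 2 × 2.84 = 13.36
α (item deleted) = (5/4)·(1 − 7.68/13.36) = 0.531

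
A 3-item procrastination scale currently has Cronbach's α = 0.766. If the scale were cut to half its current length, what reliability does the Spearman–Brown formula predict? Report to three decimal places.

predicted reliability = 0.621

Length factor m = 1/2
α' = m·α / (1 − (1−m)·α)
   = 1/2 × 0.766 / (1 − (1 − 1/2) × 0.766)
   = 0.3830 / 0.6170 = 0.621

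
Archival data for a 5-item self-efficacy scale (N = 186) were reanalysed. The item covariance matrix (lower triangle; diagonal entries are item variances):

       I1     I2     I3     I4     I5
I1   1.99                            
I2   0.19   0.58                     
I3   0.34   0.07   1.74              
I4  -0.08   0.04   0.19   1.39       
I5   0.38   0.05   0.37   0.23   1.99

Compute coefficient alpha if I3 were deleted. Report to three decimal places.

α = 0.285

Remaining items: I1, I2, I4, I5 (k = 4).
Σσ²ᵢ = 1.99 + 0.58 + 1.39 + 1.99 = 5.95
total variance = 5.95 + 2 × 0.81 = 7.57
α (item deleted) = (4/3)·(1 − 5.95/7.57) = 0.285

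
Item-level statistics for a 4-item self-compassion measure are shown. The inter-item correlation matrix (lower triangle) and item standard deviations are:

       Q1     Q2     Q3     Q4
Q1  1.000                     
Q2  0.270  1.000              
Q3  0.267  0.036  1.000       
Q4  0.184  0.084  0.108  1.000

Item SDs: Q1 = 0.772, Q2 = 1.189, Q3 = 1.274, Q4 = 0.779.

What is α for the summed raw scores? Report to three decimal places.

Σσ²ᵢ = 0.772² + 1.189² + 1.274² + 0.779² = 4.2396
Covariances σ_ij = r_ij · s_i · s_j:
  σ(Q1,Q2) = 0.270 × 0.772 × 1.189 = 0.2478
  σ(Q1,Q3) = 0.267 × 0.772 × 1.274 = 0.2626
  σ(Q1,Q4) = 0.184 × 0.772 × 0.779 = 0.1107
  σ(Q2,Q3) = 0.036 × 1.189 × 1.274 = 0.0545
  σ(Q2,Q4) = 0.084 × 1.189 × 0.779 = 0.0778
  σ(Q3,Q4) = 0.108 × 1.274 × 0.779 = 0.1072
σ²_T = Σσ²ᵢ + 2·Σσ_ij = 4.2396 + 2 × 0.8606 = 5.9608
α = (4/3)·(1 − 4.2396/5.9608) = 0.385

α = 0.385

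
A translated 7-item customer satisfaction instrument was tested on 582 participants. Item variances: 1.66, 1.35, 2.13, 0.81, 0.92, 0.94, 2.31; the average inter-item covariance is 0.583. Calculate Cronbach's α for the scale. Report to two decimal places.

Cronbach's α = 0.83

sum of item variances = 1.66 + 1.35 + 2.13 + 0.81 + 0.92 + 0.94 + 2.31 = 10.12
Sum of the 21 distinct covariances = 21 × 0.583 = 12.243
total variance = sum of item variances + 2·Σcov = 10.12 + 2 × 12.243 = 34.606
α = (7/6)·(1 − 10.12/34.606) = 0.83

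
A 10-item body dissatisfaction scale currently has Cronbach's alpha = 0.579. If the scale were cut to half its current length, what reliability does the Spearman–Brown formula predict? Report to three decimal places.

Length factor m = 1/2
α' = m·α / (1 − (1−m)·α)
   = 1/2 × 0.579 / (1 − (1 − 1/2) × 0.579)
   = 0.2895 / 0.7105 = 0.407

predicted reliability = 0.407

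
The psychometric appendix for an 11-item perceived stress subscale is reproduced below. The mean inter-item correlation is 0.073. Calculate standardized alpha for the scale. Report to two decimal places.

Standardized α = k·r̄ / (1 + (k−1)·r̄) = 11 × 0.073 / (1 + 10 × 0.073)
  = 0.8030 / 1.7300 = 0.46

standardized alpha = 0.46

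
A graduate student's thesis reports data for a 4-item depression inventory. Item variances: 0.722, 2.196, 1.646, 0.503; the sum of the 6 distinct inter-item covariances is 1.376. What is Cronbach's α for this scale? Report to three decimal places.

Σσ²ᵢ = 0.722 + 2.196 + 1.646 + 0.503 = 5.067
Sum of distinct covariances = 1.376
total variance = Σσ²ᵢ + 2·Σcov = 5.067 + 2 × 1.376 = 7.819
α = (4/3)·(1 − 5.067/7.819) = 0.469

Cronbach's α = 0.469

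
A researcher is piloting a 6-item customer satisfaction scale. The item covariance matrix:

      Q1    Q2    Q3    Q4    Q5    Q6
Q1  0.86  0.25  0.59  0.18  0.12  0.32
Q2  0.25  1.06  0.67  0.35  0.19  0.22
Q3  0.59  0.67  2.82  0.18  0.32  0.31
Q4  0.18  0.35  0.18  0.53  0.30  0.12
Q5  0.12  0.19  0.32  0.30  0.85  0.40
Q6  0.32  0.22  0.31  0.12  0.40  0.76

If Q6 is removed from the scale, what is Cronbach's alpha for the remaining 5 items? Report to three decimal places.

α = 0.634

Remaining items: Q1, Q2, Q3, Q4, Q5 (k = 5).
sum of item variances = 0.86 + 1.06 + 2.82 + 0.53 + 0.85 = 6.12
σ²_T = 6.12 + 2 × 3.15 = 12.42
α (item deleted) = (5/4)·(1 − 6.12/12.42) = 0.634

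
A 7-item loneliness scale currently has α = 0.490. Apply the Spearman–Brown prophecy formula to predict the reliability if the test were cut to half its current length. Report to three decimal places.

predicted reliability = 0.325

Length factor m = 1/2
α' = m·α / (1 − (1−m)·α)
   = 1/2 × 0.490 / (1 − (1 − 1/2) × 0.490)
   = 0.2450 / 0.7550 = 0.325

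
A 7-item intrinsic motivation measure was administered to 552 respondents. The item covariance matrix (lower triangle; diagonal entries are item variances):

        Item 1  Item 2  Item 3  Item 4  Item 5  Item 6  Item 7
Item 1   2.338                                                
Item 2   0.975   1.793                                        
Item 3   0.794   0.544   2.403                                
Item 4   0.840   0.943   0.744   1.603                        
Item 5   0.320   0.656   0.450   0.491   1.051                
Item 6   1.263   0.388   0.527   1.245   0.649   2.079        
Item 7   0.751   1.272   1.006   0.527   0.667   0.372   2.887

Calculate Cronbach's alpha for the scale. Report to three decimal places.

ΣVar(i) = 2.338 + 1.793 + 2.403 + 1.603 + 1.051 + 2.079 + 2.887 = 14.154
Σ_{i<j} σ_ij = 15.424
total variance = 14.154 + 2 × 15.424 = 45.002
α = (k/(k−1))·(1 − ΣVar(i)/total variance) = (7/6)·(1 − 14.154/45.002) = 0.800

α = 0.800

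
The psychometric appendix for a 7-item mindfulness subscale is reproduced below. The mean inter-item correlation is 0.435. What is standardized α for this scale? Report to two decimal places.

α = 0.84

Standardized α = k·r̄ / (1 + (k−1)·r̄) = 7 × 0.435 / (1 + 6 × 0.435)
  = 3.0450 / 3.6100 = 0.84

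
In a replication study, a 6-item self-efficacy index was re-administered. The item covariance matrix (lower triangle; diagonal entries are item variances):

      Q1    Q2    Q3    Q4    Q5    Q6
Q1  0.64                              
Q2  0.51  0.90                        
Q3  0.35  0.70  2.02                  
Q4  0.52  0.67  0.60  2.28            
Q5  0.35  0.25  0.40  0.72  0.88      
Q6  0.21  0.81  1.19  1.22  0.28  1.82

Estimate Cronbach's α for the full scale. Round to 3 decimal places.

Cronbach's α = 0.807

ΣVar(i) = 0.64 + 0.90 + 2.02 + 2.28 + 0.88 + 1.82 = 8.54
Sum of the distinct covariances = 8.78
total variance = 8.54 + 2 × 8.78 = 26.10
α = (k/(k−1))·(1 − ΣVar(i)/total variance) = (6/5)·(1 − 8.54/26.10) = 0.807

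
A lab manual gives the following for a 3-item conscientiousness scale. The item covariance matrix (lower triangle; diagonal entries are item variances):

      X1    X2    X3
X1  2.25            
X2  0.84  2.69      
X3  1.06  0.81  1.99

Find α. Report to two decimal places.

Σσ²ᵢ = 2.25 + 2.69 + 1.99 = 6.93
Σ_{i<j} σ_ij = 2.71
σ²_total = 6.93 + 2 × 2.71 = 12.35
α = (k/(k−1))·(1 − Σσ²ᵢ/σ²_total) = (3/2)·(1 − 6.93/12.35) = 0.66

α = 0.66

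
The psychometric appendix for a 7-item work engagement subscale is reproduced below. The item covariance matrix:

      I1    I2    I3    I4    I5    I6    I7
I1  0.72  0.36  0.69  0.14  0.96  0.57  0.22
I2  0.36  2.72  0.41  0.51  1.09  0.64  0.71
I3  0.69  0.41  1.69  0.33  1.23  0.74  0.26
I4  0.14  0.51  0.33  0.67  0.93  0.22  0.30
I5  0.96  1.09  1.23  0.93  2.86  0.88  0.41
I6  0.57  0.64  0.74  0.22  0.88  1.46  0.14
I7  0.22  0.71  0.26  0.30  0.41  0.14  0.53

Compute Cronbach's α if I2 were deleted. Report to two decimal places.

α = 0.80

Remaining items: I1, I3, I4, I5, I6, I7 (k = 6).
Σσᵢ² = 0.72 + 1.69 + 0.67 + 2.86 + 1.46 + 0.53 = 7.93
σ²_T = 7.93 + 2 × 8.02 = 23.97
α (item deleted) = (6/5)·(1 − 7.93/23.97) = 0.80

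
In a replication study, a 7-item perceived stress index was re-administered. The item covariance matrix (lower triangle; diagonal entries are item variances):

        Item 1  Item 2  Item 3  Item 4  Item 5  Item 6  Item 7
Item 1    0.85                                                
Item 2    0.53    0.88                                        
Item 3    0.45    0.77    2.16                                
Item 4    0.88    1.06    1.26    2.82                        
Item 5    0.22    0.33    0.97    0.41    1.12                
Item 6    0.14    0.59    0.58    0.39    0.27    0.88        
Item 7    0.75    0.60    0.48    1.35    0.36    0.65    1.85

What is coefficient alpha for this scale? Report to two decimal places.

coefficient alpha = 0.83

Σσ²ᵢ = 0.85 + 0.88 + 2.16 + 2.82 + 1.12 + 0.88 + 1.85 = 10.56
Sum of off-diagonal covariances = 13.04
σ²_total = 10.56 + 2 × 13.04 = 36.64
α = (k/(k−1))·(1 − Σσ²ᵢ/σ²_total) = (7/6)·(1 − 10.56/36.64) = 0.83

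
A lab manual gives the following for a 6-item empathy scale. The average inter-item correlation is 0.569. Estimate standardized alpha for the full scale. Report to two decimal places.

α = 0.89

Standardized α = k·r̄ / (1 + (k−1)·r̄) = 6 × 0.569 / (1 + 5 × 0.569)
  = 3.4140 / 3.8450 = 0.89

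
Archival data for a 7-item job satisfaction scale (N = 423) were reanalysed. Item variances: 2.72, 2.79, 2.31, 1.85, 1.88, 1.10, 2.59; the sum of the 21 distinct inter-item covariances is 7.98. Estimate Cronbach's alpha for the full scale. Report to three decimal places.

Cronbach's alpha = 0.597

sum of item variances = 2.72 + 2.79 + 2.31 + 1.85 + 1.88 + 1.10 + 2.59 = 15.24
Sum of distinct covariances = 7.98
total variance = sum of item variances + 2·Σcov = 15.24 + 2 × 7.98 = 31.20
α = (7/6)·(1 − 15.24/31.20) = 0.597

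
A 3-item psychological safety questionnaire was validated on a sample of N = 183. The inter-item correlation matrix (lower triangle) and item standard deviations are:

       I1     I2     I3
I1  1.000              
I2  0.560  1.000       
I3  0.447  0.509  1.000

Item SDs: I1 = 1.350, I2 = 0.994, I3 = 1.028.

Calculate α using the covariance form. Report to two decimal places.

α = 0.74

Σσ²ᵢ = 1.350² + 0.994² + 1.028² = 3.8673
Covariances σ_ij = r_ij · s_i · s_j:
  σ(I1,I2) = 0.560 × 1.350 × 0.994 = 0.7515
  σ(I1,I3) = 0.447 × 1.350 × 1.028 = 0.6203
  σ(I2,I3) = 0.509 × 0.994 × 1.028 = 0.5201
σ²_T = Σσ²ᵢ + 2·Σσ_ij = 3.8673 + 2 × 1.8919 = 7.6511
α = (3/2)·(1 − 3.8673/7.6511) = 0.74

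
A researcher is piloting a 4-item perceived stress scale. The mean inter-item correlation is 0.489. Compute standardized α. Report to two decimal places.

Standardized α = k·r̄ / (1 + (k−1)·r̄) = 4 × 0.489 / (1 + 3 × 0.489)
  = 1.9560 / 2.4670 = 0.79

standardized α = 0.79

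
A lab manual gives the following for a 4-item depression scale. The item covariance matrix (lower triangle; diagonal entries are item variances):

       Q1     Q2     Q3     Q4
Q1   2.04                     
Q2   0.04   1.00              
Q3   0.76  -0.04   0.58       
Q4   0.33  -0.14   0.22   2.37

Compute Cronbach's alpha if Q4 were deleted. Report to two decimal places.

Remaining items: Q1, Q2, Q3 (k = 3).
ΣVar(i) = 2.04 + 1.00 + 0.58 = 3.62
Var(T) = 3.62 + 2 × 0.76 = 5.14
α (item deleted) = (3/2)·(1 − 3.62/5.14) = 0.44

Cronbach's alpha = 0.44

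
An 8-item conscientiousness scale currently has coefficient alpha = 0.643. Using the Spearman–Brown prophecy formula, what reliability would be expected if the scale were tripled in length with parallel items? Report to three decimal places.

predicted reliability = 0.844

Length factor m = 3
α' = m·α / (1 + (m−1)·α)
   = 3 × 0.643 / (1 + (3 − 1) × 0.643)
   = 1.9290 / 2.2860 = 0.844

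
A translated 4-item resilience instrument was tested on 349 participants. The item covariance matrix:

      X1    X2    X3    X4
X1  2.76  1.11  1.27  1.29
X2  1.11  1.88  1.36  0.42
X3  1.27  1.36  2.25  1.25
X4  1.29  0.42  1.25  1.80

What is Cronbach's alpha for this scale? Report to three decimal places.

α = 0.809

ΣVar(i) = 2.76 + 1.88 + 2.25 + 1.80 = 8.69
Sum of off-diagonal covariances = 6.70
total variance = 8.69 + 2 × 6.70 = 22.09
α = (k/(k−1))·(1 − ΣVar(i)/total variance) = (4/3)·(1 − 8.69/22.09) = 0.809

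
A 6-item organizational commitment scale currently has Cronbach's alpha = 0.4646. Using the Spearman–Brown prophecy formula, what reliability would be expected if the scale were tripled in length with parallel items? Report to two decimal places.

Length factor m = 3
α' = m·α / (1 + (m−1)·α)
   = 3 × 0.4646 / (1 + (3 − 1) × 0.4646)
   = 1.3938 / 1.9292 = 0.72

predicted reliability = 0.72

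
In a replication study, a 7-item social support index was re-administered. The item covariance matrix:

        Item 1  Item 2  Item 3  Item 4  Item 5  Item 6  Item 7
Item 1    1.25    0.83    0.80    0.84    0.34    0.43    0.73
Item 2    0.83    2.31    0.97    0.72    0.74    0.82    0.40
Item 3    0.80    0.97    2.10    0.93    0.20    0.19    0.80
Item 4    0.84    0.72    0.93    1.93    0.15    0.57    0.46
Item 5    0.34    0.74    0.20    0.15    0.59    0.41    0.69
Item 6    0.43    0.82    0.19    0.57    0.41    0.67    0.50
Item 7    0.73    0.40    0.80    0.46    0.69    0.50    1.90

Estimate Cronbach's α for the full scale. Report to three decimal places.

α = 0.816

Σσᵢ² = 1.25 + 2.31 + 2.10 + 1.93 + 0.59 + 0.67 + 1.90 = 10.75
Sum of off-diagonal covariances = 12.52
σ²_T = 10.75 + 2 × 12.52 = 35.79
α = (k/(k−1))·(1 − Σσᵢ²/σ²_T) = (7/6)·(1 − 10.75/35.79) = 0.816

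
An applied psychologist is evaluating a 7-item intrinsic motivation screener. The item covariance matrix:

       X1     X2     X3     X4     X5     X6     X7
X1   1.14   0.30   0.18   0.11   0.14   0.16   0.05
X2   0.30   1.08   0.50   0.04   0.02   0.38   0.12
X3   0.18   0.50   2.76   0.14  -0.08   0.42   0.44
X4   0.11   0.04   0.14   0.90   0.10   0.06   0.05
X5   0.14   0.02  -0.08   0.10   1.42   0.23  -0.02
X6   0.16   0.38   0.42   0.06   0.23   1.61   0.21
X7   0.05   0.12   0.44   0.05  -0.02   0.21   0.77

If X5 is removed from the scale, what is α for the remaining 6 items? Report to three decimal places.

Remaining items: X1, X2, X3, X4, X6, X7 (k = 6).
Σσ²ᵢ = 1.14 + 1.08 + 2.76 + 0.90 + 1.61 + 0.77 = 8.26
σ²_total = 8.26 + 2 × 3.16 = 14.58
α (item deleted) = (6/5)·(1 − 8.26/14.58) = 0.520

α = 0.520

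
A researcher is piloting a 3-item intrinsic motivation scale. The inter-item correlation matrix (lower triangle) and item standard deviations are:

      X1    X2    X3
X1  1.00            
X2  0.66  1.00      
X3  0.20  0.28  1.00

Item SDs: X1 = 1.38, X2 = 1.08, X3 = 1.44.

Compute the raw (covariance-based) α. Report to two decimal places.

Σσ²ᵢ = 1.38² + 1.08² + 1.44² = 5.1444
Covariances σ_ij = r_ij · s_i · s_j:
  σ(X1,X2) = 0.66 × 1.38 × 1.08 = 0.9837
  σ(X1,X3) = 0.20 × 1.38 × 1.44 = 0.3974
  σ(X2,X3) = 0.28 × 1.08 × 1.44 = 0.4355
σ²_T = Σσ²ᵢ + 2·Σσ_ij = 5.1444 + 2 × 1.8166 = 8.7776
α = (3/2)·(1 − 5.1444/8.7776) = 0.62

α = 0.62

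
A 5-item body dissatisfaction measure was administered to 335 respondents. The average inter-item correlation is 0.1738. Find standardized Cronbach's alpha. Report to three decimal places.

Standardized α = k·r̄ / (1 + (k−1)·r̄) = 5 × 0.1738 / (1 + 4 × 0.1738)
  = 0.8690 / 1.6952 = 0.513

α = 0.513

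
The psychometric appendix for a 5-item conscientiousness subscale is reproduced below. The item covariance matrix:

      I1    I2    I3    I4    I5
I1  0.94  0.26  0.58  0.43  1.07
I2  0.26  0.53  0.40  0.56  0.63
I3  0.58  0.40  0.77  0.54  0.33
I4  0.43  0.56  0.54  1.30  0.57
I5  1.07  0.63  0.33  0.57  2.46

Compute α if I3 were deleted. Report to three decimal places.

α = 0.765

Remaining items: I1, I2, I4, I5 (k = 4).
Σσ²ᵢ = 0.94 + 0.53 + 1.30 + 2.46 = 5.23
σ²_total = 5.23 + 2 × 3.52 = 12.27
α (item deleted) = (4/3)·(1 − 5.23/12.27) = 0.765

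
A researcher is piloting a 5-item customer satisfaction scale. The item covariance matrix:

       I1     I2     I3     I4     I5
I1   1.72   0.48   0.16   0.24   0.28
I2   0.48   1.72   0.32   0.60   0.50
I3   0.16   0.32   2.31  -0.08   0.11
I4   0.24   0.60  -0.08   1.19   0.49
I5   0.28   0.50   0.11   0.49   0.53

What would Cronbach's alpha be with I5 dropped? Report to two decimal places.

α = 0.44

Remaining items: I1, I2, I3, I4 (k = 4).
Σσᵢ² = 1.72 + 1.72 + 2.31 + 1.19 = 6.94
Var(T) = 6.94 + 2 × 1.72 = 10.38
α (item deleted) = (4/3)·(1 − 6.94/10.38) = 0.44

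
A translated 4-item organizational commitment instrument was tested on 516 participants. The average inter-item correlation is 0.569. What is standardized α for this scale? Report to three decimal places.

α = 0.841

Standardized α = k·r̄ / (1 + (k−1)·r̄) = 4 × 0.569 / (1 + 3 × 0.569)
  = 2.2760 / 2.7070 = 0.841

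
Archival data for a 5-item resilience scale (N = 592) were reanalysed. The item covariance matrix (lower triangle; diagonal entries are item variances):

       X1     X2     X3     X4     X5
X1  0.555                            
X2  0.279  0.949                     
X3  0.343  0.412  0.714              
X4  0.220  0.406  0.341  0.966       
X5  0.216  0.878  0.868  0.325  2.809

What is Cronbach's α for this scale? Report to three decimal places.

sum of item variances = 0.555 + 0.949 + 0.714 + 0.966 + 2.809 = 5.993
Sum of the distinct covariances = 4.288
Var(T) = 5.993 + 2 × 4.288 = 14.569
α = (k/(k−1))·(1 − sum of item variances/Var(T)) = (5/4)·(1 − 5.993/14.569) = 0.736

α = 0.736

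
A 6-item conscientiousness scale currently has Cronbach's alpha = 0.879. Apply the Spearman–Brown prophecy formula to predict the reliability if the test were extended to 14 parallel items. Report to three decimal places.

Length factor m = 14/6 = 2.3333
α' = m·α / (1 + (m−1)·α)
   = 14/6 × 0.879 / (1 + (14/6 − 1) × 0.879)
   = 2.0510 / 2.1720 = 0.944

predicted reliability = 0.944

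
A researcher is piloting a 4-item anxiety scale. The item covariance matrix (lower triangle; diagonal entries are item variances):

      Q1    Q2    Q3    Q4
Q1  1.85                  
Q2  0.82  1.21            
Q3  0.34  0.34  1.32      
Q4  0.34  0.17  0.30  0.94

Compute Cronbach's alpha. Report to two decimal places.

α = 0.62

Σσᵢ² = 1.85 + 1.21 + 1.32 + 0.94 = 5.32
Sum of off-diagonal covariances = 2.31
σ²_T = 5.32 + 2 × 2.31 = 9.94
α = (k/(k−1))·(1 − Σσᵢ²/σ²_T) = (4/3)·(1 − 5.32/9.94) = 0.62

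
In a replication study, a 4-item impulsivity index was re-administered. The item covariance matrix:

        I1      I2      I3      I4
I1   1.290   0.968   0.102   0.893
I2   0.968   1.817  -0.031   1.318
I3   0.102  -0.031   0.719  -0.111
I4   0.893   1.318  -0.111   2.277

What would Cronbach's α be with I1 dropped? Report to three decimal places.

α = 0.492

Remaining items: I2, I3, I4 (k = 3).
Σσ²ᵢ = 1.817 + 0.719 + 2.277 = 4.813
total variance = 4.813 + 2 × 1.176 = 7.165
α (item deleted) = (3/2)·(1 − 4.813/7.165) = 0.492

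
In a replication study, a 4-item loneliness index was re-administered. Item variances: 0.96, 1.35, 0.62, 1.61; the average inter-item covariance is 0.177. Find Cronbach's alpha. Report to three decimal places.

ΣVar(i) = 0.96 + 1.35 + 0.62 + 1.61 = 4.54
Sum of the 6 distinct covariances = 6 × 0.177 = 1.062
total variance = ΣVar(i) + 2·Σcov = 4.54 + 2 × 1.062 = 6.664
α = (4/3)·(1 − 4.54/6.664) = 0.425

Cronbach's alpha = 0.425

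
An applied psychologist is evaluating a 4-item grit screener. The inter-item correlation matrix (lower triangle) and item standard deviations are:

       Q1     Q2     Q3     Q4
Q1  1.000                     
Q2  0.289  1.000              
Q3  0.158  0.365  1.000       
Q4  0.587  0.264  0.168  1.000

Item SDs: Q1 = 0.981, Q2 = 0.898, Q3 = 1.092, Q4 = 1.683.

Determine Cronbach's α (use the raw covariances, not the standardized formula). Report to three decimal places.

α = 0.612

Σσ²ᵢ = 0.981² + 0.898² + 1.092² + 1.683² = 5.7937
Covariances σ_ij = r_ij · s_i · s_j:
  σ(Q1,Q2) = 0.289 × 0.981 × 0.898 = 0.2546
  σ(Q1,Q3) = 0.158 × 0.981 × 1.092 = 0.1693
  σ(Q1,Q4) = 0.587 × 0.981 × 1.683 = 0.9692
  σ(Q2,Q3) = 0.365 × 0.898 × 1.092 = 0.3579
  σ(Q2,Q4) = 0.264 × 0.898 × 1.683 = 0.3990
  σ(Q3,Q4) = 0.168 × 1.092 × 1.683 = 0.3088
σ²_T = Σσ²ᵢ + 2·Σσ_ij = 5.7937 + 2 × 2.4588 = 10.7113
α = (4/3)·(1 − 5.7937/10.7113) = 0.612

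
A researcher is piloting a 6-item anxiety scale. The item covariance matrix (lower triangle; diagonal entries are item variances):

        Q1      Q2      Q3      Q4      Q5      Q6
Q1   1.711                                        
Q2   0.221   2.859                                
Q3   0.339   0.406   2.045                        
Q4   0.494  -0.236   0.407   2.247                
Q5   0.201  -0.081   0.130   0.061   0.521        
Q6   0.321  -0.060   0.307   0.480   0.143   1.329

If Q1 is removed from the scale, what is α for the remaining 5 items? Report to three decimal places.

Remaining items: Q2, Q3, Q4, Q5, Q6 (k = 5).
ΣVar(i) = 2.859 + 2.045 + 2.247 + 0.521 + 1.329 = 9.001
σ²_total = 9.001 + 2 × 1.557 = 12.115
α (item deleted) = (5/4)·(1 − 9.001/12.115) = 0.321

α = 0.321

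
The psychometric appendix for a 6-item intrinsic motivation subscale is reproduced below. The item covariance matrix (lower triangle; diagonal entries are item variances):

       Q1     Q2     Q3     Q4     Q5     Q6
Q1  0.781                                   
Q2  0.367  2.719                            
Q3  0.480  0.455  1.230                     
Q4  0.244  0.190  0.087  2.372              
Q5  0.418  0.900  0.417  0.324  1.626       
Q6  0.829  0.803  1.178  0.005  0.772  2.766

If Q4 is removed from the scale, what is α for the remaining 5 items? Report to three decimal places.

Remaining items: Q1, Q2, Q3, Q5, Q6 (k = 5).
Σσ²ᵢ = 0.781 + 2.719 + 1.230 + 1.626 + 2.766 = 9.122
σ²_T = 9.122 + 2 × 6.619 = 22.360
α (item deleted) = (5/4)·(1 − 9.122/22.360) = 0.740

α = 0.740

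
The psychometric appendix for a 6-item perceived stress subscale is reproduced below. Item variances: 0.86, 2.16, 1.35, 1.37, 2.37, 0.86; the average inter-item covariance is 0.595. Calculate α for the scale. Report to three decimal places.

sum of item variances = 0.86 + 2.16 + 1.35 + 1.37 + 2.37 + 0.86 = 8.97
Sum of the 15 distinct covariances = 15 × 0.595 = 8.925
total variance = sum of item variances + 2·Σcov = 8.97 + 2 × 8.925 = 26.820
α = (6/5)·(1 − 8.97/26.820) = 0.799

α = 0.799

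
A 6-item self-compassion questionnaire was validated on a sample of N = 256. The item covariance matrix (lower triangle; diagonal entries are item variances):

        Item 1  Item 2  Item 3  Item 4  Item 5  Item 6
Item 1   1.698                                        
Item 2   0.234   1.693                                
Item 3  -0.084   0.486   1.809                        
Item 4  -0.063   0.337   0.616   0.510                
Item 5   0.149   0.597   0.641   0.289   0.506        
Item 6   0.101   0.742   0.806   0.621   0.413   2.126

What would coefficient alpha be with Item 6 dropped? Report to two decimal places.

α = 0.63

Remaining items: Item 1, Item 2, Item 3, Item 4, Item 5 (k = 5).
sum of item variances = 1.698 + 1.693 + 1.809 + 0.510 + 0.506 = 6.216
σ²_T = 6.216 + 2 × 3.202 = 12.620
α (item deleted) = (5/4)·(1 − 6.216/12.620) = 0.63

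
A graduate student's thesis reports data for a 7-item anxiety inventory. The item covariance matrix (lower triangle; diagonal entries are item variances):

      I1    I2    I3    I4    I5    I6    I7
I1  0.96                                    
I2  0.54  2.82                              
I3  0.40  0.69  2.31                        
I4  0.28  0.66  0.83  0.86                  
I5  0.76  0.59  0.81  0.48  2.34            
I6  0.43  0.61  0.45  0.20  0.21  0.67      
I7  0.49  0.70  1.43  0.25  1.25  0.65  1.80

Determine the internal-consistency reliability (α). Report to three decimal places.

α = 0.798

sum of item variances = 0.96 + 2.82 + 2.31 + 0.86 + 2.34 + 0.67 + 1.80 = 11.76
Σ_{i<j} σ_ij = 12.71
total variance = 11.76 + 2 × 12.71 = 37.18
α = (k/(k−1))·(1 − sum of item variances/total variance) = (7/6)·(1 − 11.76/37.18) = 0.798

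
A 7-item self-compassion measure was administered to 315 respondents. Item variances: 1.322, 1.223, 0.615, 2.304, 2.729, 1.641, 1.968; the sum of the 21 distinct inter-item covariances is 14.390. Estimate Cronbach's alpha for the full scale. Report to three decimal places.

Cronbach's alpha = 0.827

Σσᵢ² = 1.322 + 1.223 + 0.615 + 2.304 + 2.729 + 1.641 + 1.968 = 11.802
Sum of distinct covariances = 14.390
σ²_total = Σσᵢ² + 2·Σcov = 11.802 + 2 × 14.390 = 40.582
α = (7/6)·(1 − 11.802/40.582) = 0.827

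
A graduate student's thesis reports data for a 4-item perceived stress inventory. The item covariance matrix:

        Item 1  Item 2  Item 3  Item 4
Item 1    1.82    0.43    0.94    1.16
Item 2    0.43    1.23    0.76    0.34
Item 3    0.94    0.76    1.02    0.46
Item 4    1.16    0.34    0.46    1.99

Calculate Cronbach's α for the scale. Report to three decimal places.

Σσ²ᵢ = 1.82 + 1.23 + 1.02 + 1.99 = 6.06
Σ_{i<j} σ_ij = 4.09
Var(T) = 6.06 + 2 × 4.09 = 14.24
α = (k/(k−1))·(1 − Σσ²ᵢ/Var(T)) = (4/3)·(1 − 6.06/14.24) = 0.766

Cronbach's α = 0.766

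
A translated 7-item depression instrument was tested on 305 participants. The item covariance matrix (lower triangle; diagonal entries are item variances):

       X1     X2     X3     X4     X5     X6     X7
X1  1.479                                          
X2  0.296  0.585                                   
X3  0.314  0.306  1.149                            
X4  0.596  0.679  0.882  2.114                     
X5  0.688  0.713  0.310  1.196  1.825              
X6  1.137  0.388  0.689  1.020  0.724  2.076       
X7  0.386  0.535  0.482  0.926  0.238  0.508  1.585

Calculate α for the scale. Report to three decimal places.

Σσ²ᵢ = 1.479 + 0.585 + 1.149 + 2.114 + 1.825 + 2.076 + 1.585 = 10.813
Σ_{i<j} σ_ij = 13.013
σ²_T = 10.813 + 2 × 13.013 = 36.839
α = (k/(k−1))·(1 − Σσ²ᵢ/σ²_T) = (7/6)·(1 − 10.813/36.839) = 0.824

α = 0.824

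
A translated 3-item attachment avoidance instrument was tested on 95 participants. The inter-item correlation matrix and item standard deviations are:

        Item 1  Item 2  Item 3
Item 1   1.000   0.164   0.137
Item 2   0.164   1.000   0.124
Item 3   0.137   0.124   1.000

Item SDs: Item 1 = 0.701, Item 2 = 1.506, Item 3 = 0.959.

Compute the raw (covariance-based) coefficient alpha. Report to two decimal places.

Σσ²ᵢ = 0.701² + 1.506² + 0.959² = 3.6791
Covariances σ_ij = r_ij · s_i · s_j:
  σ(Item 1,Item 2) = 0.164 × 0.701 × 1.506 = 0.1731
  σ(Item 1,Item 3) = 0.137 × 0.701 × 0.959 = 0.0921
  σ(Item 2,Item 3) = 0.124 × 1.506 × 0.959 = 0.1791
σ²_T = Σσ²ᵢ + 2·Σσ_ij = 3.6791 + 2 × 0.4443 = 4.5677
α = (3/2)·(1 − 3.6791/4.5677) = 0.29

α = 0.29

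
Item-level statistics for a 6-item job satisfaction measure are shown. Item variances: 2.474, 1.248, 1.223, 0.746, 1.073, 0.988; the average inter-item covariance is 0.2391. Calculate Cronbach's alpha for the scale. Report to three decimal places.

sum of item variances = 2.474 + 1.248 + 1.223 + 0.746 + 1.073 + 0.988 = 7.752
Sum of the 15 distinct covariances = 15 × 0.2391 = 3.5865
total variance = sum of item variances + 2·Σcov = 7.752 + 2 × 3.5865 = 14.9250
α = (6/5)·(1 − 7.752/14.9250) = 0.577

Cronbach's alpha = 0.577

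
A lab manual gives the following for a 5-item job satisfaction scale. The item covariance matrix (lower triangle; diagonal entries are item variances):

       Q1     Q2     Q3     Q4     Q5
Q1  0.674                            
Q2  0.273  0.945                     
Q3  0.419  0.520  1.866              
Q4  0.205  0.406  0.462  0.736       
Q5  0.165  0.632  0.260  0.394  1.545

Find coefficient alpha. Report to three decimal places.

sum of item variances = 0.674 + 0.945 + 1.866 + 0.736 + 1.545 = 5.766
Σ_{i<j} σ_ij = 3.736
σ²_total = 5.766 + 2 × 3.736 = 13.238
α = (k/(k−1))·(1 − sum of item variances/σ²_total) = (5/4)·(1 − 5.766/13.238) = 0.706

coefficient alpha = 0.706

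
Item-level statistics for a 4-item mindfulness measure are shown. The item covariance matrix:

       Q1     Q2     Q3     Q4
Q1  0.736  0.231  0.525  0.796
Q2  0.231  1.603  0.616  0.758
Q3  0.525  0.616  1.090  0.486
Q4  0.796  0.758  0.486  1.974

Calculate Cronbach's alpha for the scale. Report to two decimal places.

Σσ²ᵢ = 0.736 + 1.603 + 1.090 + 1.974 = 5.403
Sum of off-diagonal covariances = 3.412
σ²_T = 5.403 + 2 × 3.412 = 12.227
α = (k/(k−1))·(1 − Σσ²ᵢ/σ²_T) = (4/3)·(1 − 5.403/12.227) = 0.74

Cronbach's alpha = 0.74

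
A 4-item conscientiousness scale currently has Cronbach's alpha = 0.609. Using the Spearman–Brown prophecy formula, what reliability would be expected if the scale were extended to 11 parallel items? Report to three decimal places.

Length factor m = 11/4 = 2.7500
α' = m·α / (1 + (m−1)·α)
   = 11/4 × 0.609 / (1 + (11/4 − 1) × 0.609)
   = 1.6747 / 2.0657 = 0.811

predicted reliability = 0.811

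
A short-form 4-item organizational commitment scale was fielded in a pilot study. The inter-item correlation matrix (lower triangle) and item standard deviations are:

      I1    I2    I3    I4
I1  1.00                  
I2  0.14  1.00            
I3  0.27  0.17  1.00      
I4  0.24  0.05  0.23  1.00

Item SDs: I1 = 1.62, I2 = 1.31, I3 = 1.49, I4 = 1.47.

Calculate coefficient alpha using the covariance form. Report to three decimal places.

coefficient alpha = 0.480

Σσ²ᵢ = 1.62² + 1.31² + 1.49² + 1.47² = 8.7215
Covariances σ_ij = r_ij · s_i · s_j:
  σ(I1,I2) = 0.14 × 1.62 × 1.31 = 0.2971
  σ(I1,I3) = 0.27 × 1.62 × 1.49 = 0.6517
  σ(I1,I4) = 0.24 × 1.62 × 1.47 = 0.5715
  σ(I2,I3) = 0.17 × 1.31 × 1.49 = 0.3318
  σ(I2,I4) = 0.05 × 1.31 × 1.47 = 0.0963
  σ(I3,I4) = 0.23 × 1.49 × 1.47 = 0.5038
σ²_T = Σσ²ᵢ + 2·Σσ_ij = 8.7215 + 2 × 2.4522 = 13.6259
α = (4/3)·(1 − 8.7215/13.6259) = 0.480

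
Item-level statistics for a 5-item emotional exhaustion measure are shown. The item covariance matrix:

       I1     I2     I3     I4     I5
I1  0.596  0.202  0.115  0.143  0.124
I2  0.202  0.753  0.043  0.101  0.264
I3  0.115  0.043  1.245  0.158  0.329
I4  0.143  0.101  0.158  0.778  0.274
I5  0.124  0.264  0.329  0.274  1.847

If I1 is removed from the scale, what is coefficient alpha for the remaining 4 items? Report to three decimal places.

α = 0.448

Remaining items: I2, I3, I4, I5 (k = 4).
Σσᵢ² = 0.753 + 1.245 + 0.778 + 1.847 = 4.623
total variance = 4.623 + 2 × 1.169 = 6.961
α (item deleted) = (4/3)·(1 − 4.623/6.961) = 0.448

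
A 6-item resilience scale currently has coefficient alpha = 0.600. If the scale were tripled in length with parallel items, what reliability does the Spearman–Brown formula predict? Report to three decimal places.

predicted reliability = 0.818

Length factor m = 3
α' = m·α / (1 + (m−1)·α)
   = 3 × 0.600 / (1 + (3 − 1) × 0.600)
   = 1.8000 / 2.2000 = 0.818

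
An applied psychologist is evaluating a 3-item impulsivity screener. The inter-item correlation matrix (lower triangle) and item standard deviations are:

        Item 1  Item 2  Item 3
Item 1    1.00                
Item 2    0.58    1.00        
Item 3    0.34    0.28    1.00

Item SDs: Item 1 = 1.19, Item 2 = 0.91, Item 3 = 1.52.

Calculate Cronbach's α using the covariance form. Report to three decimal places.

Σσ²ᵢ = 1.19² + 0.91² + 1.52² = 4.5546
Covariances σ_ij = r_ij · s_i · s_j:
  σ(Item 1,Item 2) = 0.58 × 1.19 × 0.91 = 0.6281
  σ(Item 1,Item 3) = 0.34 × 1.19 × 1.52 = 0.6150
  σ(Item 2,Item 3) = 0.28 × 0.91 × 1.52 = 0.3873
σ²_T = Σσ²ᵢ + 2·Σσ_ij = 4.5546 + 2 × 1.6304 = 7.8154
α = (3/2)·(1 − 4.5546/7.8154) = 0.626

Cronbach's α = 0.626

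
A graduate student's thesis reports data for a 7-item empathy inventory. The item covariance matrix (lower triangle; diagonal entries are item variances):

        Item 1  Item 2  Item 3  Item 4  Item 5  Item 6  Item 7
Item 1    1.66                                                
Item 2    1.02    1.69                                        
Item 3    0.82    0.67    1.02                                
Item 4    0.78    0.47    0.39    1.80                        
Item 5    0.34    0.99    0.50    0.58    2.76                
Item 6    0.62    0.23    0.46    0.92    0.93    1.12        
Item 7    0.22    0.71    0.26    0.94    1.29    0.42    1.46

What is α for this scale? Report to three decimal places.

α = 0.819

sum of item variances = 1.66 + 1.69 + 1.02 + 1.80 + 2.76 + 1.12 + 1.46 = 11.51
Sum of off-diagonal covariances = 13.56
σ²_T = 11.51 + 2 × 13.56 = 38.63
α = (k/(k−1))·(1 − sum of item variances/σ²_T) = (7/6)·(1 − 11.51/38.63) = 0.819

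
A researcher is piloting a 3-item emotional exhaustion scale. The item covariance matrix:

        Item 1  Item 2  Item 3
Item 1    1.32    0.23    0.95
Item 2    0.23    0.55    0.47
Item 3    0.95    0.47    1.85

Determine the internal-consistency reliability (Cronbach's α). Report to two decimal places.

Cronbach's α = 0.71

sum of item variances = 1.32 + 0.55 + 1.85 = 3.72
Σ_{i<j} σ_ij = 1.65
Var(T) = 3.72 + 2 × 1.65 = 7.02
α = (k/(k−1))·(1 − sum of item variances/Var(T)) = (3/2)·(1 − 3.72/7.02) = 0.71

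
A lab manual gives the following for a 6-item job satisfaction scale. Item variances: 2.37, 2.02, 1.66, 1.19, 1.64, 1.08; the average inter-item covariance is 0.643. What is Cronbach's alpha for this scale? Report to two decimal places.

Cronbach's alpha = 0.79

Σσᵢ² = 2.37 + 2.02 + 1.66 + 1.19 + 1.64 + 1.08 = 9.96
Sum of the 15 distinct covariances = 15 × 0.643 = 9.645
total variance = Σσᵢ² + 2·Σcov = 9.96 + 2 × 9.645 = 29.250
α = (6/5)·(1 − 9.96/29.250) = 0.79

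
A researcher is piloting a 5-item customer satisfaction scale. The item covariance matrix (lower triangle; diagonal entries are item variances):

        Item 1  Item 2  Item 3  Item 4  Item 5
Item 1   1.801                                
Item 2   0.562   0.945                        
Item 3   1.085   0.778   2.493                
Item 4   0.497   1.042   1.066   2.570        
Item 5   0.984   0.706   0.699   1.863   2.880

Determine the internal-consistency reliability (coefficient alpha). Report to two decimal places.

coefficient alpha = 0.79

Σσ²ᵢ = 1.801 + 0.945 + 2.493 + 2.570 + 2.880 = 10.689
Sum of the distinct covariances = 9.282
Var(T) = 10.689 + 2 × 9.282 = 29.253
α = (k/(k−1))·(1 − Σσ²ᵢ/Var(T)) = (5/4)·(1 − 10.689/29.253) = 0.79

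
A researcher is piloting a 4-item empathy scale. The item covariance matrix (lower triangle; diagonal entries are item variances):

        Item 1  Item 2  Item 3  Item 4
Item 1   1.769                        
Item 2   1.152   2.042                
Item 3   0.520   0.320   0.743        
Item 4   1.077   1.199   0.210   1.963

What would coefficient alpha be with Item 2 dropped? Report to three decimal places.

coefficient alpha = 0.670

Remaining items: Item 1, Item 3, Item 4 (k = 3).
sum of item variances = 1.769 + 0.743 + 1.963 = 4.475
Var(T) = 4.475 + 2 × 1.807 = 8.089
α (item deleted) = (3/2)·(1 − 4.475/8.089) = 0.670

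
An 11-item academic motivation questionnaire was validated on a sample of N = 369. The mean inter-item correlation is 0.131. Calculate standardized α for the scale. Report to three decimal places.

Standardized α = k·r̄ / (1 + (k−1)·r̄) = 11 × 0.131 / (1 + 10 × 0.131)
  = 1.4410 / 2.3100 = 0.624

α = 0.624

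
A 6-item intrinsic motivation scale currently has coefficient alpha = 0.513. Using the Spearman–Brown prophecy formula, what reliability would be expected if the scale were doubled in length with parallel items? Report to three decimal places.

Length factor m = 2
α' = m·α / (1 + (m−1)·α)
   = 2 × 0.513 / (1 + (2 − 1) × 0.513)
   = 1.0260 / 1.5130 = 0.678

predicted reliability = 0.678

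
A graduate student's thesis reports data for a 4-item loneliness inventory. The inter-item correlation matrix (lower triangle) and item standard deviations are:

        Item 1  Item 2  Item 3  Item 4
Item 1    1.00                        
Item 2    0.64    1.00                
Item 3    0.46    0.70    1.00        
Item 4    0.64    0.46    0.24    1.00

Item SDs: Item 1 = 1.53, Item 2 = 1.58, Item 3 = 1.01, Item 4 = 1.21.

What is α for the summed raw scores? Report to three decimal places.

Σσ²ᵢ = 1.53² + 1.58² + 1.01² + 1.21² = 7.3215
Covariances σ_ij = r_ij · s_i · s_j:
  σ(Item 1,Item 2) = 0.64 × 1.53 × 1.58 = 1.5471
  σ(Item 1,Item 3) = 0.46 × 1.53 × 1.01 = 0.7108
  σ(Item 1,Item 4) = 0.64 × 1.53 × 1.21 = 1.1848
  σ(Item 2,Item 3) = 0.70 × 1.58 × 1.01 = 1.1171
  σ(Item 2,Item 4) = 0.46 × 1.58 × 1.21 = 0.8794
  σ(Item 3,Item 4) = 0.24 × 1.01 × 1.21 = 0.2933
σ²_T = Σσ²ᵢ + 2·Σσ_ij = 7.3215 + 2 × 5.7325 = 18.7865
α = (4/3)·(1 − 7.3215/18.7865) = 0.814

α = 0.814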